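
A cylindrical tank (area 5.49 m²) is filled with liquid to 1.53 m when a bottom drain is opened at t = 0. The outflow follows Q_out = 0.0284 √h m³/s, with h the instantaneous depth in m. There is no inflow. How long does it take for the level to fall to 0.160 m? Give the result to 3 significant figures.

324 s

With no inflow, A dh/dt = −0.0284 √h.
This is separable: 2 d(√h)/dt = −0.0284/A, so √h = √h₀ − (0.0284/(2A)) t.
t = 2A(√h₀ − √h)/0.0284 = 2·5.49·(√1.53 − √0.160)/0.0284
  = 10.980 × (1.2369 − 0.40000) / 0.0284 = 323.57 s.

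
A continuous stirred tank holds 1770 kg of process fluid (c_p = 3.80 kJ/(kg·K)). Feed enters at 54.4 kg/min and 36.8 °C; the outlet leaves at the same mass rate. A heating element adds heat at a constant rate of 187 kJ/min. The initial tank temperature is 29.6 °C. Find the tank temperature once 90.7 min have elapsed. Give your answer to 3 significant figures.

37.2 °C

First-law balance (no shaft work): M c_p dT/dt = ṁ c_p (T_in − T) + 187.
τ = M/ṁ = 32.537 min; T_ss = T_in + Q̇/(ṁ c_p) = 36.8 + 187/(54.4·3.80) = 37.705 °C.
Solution: T(t) = T_ss + (T₀ − T_ss) e^(−t/τ).
T(90.7) = 37.705 + (-8.1046)·e^(−90.7/32.537) = 37.705 + (-8.1046)·0.061568 = 37.206 °C.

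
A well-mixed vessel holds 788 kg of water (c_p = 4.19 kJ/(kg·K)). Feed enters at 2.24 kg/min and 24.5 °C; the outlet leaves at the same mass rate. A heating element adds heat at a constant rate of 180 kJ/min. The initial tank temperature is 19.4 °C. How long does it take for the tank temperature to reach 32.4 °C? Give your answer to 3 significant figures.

Heat balance on the well-mixed liquid: M c_p dT/dt = ṁ c_p (T_in − T) + 180.
τ = M/ṁ = 351.79 min; T_ss = T_in + Q̇/(ṁ c_p) = 43.678 °C.
T(t) = T_ss + (T₀ − T_ss) e^(−t/τ). Set T = 32.4:
e^(−t/τ) = (32.4 − 43.678)/(19.4 − 43.678) = 0.46454
t = −351.79 · ln(0.46454) = 269.71 min.

270 min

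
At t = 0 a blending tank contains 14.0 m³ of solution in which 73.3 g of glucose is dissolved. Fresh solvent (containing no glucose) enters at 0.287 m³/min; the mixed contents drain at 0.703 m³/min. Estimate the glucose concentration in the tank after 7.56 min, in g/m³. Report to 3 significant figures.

4.39 g/m³

Total volume: dV/dt = Q_in − Q_out = -0.41600 m³/min, so V(t) = 14.0 − 0.41600 t and V(7.56) = 10.855 m³.
No glucose enters, so dm/dt = −Q_out · (m/V).
dm/m = −Q_out dt/(V₀ − 0.41600 t); integrating gives ln(m/m₀) = −(Q_out/(Q_in−Q_out)) ln(V/V₀).
m = m₀ (V₀/V)^(Q_out/(Q_in−Q_out)) = 73.3 × (14.0/10.855)^(-1.6899) = 47.684 g.
C = m/V = 47.684/10.855 = 4.3928 g/m³.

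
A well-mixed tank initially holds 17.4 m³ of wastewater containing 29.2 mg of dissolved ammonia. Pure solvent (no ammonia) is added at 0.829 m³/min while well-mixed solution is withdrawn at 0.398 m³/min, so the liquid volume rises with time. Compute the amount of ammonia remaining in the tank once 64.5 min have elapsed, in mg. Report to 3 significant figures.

Let m(t) be the amount of ammonia. Volume: V(t) = V₀ + (Q_in − Q_out) t = 17.4 + 0.43100 t; V(64.5) = 45.199 m³.
Solute balance: dm/dt = 0 − Q_out C = −Q_out m/V(t).
Separate: dm/m = −Q_out dt/V(t) ⇒ ln(m/m₀) = −(Q_out/(Q_in−Q_out)) ln(V/V₀).
m = m₀ (V₀/V)^(Q_out/(Q_in−Q_out)) = 29.2 × (17.4/45.199)^(0.92343) = 12.093 mg.

12.1 mg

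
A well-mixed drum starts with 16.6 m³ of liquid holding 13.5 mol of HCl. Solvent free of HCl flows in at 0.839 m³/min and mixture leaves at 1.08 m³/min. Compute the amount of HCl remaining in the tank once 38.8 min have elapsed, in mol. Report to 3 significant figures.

Total volume: dV/dt = Q_in − Q_out = -0.24100 m³/min, so V(t) = 16.6 − 0.24100 t and V(38.8) = 7.2492 m³.
No HCl enters, so dm/dt = −Q_out · (m/V).
Separate: dm/m = −Q_out dt/V(t) ⇒ ln(m/m₀) = −(Q_out/(Q_in−Q_out)) ln(V/V₀).
m = m₀ (V₀/V)^(Q_out/(Q_in−Q_out)) = 13.5 × (16.6/7.2492)^(-4.4813) = 0.32951 mol.

0.330 mol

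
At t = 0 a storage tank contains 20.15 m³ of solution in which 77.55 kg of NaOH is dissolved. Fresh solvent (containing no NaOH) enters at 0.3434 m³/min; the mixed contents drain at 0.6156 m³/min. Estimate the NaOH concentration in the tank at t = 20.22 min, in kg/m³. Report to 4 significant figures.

2.573 kg/m³

Total volume: dV/dt = Q_in − Q_out = -0.272200 m³/min, so V(t) = 20.15 − 0.272200 t and V(20.22) = 14.6461 m³.
No NaOH enters, so dm/dt = −Q_out · (m/V).
dm/m = −Q_out dt/(V₀ − 0.272200 t); integrating gives ln(m/m₀) = −(Q_out/(Q_in−Q_out)) ln(V/V₀).
m = m₀ (V₀/V)^(Q_out/(Q_in−Q_out)) = 77.55 × (20.15/14.6461)^(-2.26157) = 37.6908 kg.
C = m/V = 37.6908/14.6461 = 2.57343 kg/m³.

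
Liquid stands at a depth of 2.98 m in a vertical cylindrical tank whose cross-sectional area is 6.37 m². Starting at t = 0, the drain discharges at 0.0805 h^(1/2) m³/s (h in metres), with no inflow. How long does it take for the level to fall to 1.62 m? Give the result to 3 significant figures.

71.8 s

A dh/dt = −Q_out = −0.0805 √h.
Separate and integrate: 2(√h − √h₀) = −(0.0805/A) t.
t = 2A(√h₀ − √h)/0.0805 = 2·6.37·(√2.98 − √1.62)/0.0805
  = 12.740 × (1.7263 − 1.2728) / 0.0805 = 71.767 s.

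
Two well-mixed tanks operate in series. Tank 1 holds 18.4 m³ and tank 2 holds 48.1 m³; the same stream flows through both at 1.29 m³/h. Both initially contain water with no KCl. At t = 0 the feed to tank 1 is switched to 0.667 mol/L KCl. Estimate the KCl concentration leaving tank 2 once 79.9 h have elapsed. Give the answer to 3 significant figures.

0.542 mol/L

Species balance on tank i: dCᵢ/dt = (Cᵢ₋₁ − Cᵢ)/τᵢ with τᵢ = Vᵢ/Q.
τ₁ = 18.4/1.29 = 14.264 h; τ₂ = 48.1/1.29 = 37.287 h.
Tank 1: C₁ = C_in(1 − e^(−t/τ₁)). Tank 2 (τ₁ ≠ τ₂): C₂ = C_in[1 − (τ₁ e^(−t/τ₁) − τ₂ e^(−t/τ₂))/(τ₁ − τ₂)].
At t = 79.9: e^(−t/τ₁) = 0.0036916, e^(−t/τ₂) = 0.11732.
C₂ = 0.667·[1 − (14.264·0.0036916 − 37.287·0.11732)/(-23.023)] = 0.667·0.81228 = 0.54179 mol/L.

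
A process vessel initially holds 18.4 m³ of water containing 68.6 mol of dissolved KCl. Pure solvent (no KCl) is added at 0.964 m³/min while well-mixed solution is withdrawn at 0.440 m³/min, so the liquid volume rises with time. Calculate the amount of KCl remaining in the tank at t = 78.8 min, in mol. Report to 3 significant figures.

25.5 mol

Total volume: dV/dt = Q_in − Q_out = 0.52400 m³/min, so V(t) = 18.4 + 0.52400 t and V(78.8) = 59.691 m³.
Species balance (pure solvent in): dm/dt = −Q_out · m/V(t).
Separate: dm/m = −Q_out dt/V(t) ⇒ ln(m/m₀) = −(Q_out/(Q_in−Q_out)) ln(V/V₀).
m = m₀ (V₀/V)^(Q_out/(Q_in−Q_out)) = 68.6 × (18.4/59.691)^(0.83969) = 25.537 mol.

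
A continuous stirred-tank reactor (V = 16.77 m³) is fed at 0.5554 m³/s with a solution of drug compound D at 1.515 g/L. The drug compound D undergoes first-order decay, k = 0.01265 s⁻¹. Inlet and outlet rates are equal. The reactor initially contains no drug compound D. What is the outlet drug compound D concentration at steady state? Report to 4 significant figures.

1.096 g/L

Species balance: V dC/dt = Q C_in − Q C − k V C.
At steady state: 0 = Q C_in − (Q + kV) C_ss, so C_ss = Q C_in/(Q + kV).
C_ss = 0.5554·1.515/(0.5554 + 0.01265·16.77) = 0.841431/0.767540 = 1.09627 g/L.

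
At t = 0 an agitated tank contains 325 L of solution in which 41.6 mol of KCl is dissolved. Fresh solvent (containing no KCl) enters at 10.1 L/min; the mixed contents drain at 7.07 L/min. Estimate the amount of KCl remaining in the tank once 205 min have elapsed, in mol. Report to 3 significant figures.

Total volume: dV/dt = Q_in − Q_out = 3.0300 L/min, so V(t) = 325 + 3.0300 t and V(205) = 946.15 L.
No KCl enters, so dm/dt = −Q_out · (m/V).
Separate: dm/m = −Q_out dt/V(t) ⇒ ln(m/m₀) = −(Q_out/(Q_in−Q_out)) ln(V/V₀).
m = m₀ (V₀/V)^(Q_out/(Q_in−Q_out)) = 41.6 × (325/946.15)^(2.3333) = 3.4375 mol.

3.44 mol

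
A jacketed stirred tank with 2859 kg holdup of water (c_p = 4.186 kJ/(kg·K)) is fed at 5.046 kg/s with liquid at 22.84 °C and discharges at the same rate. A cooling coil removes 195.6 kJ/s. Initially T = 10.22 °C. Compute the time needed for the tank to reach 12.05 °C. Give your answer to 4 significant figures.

M c_p dT/dt = ṁ c_p (T_in − T) − Q̇.
τ = M/ṁ = 566.587 s; T_ss = T_in − Q̇/(ṁ c_p) = 13.5798 °C.
T(t) = T_ss + (T₀ − T_ss) e^(−t/τ). Set T = 12.05:
e^(−t/τ) = (12.05 − 13.5798)/(10.22 − 13.5798) = 0.455318
t = −566.587 · ln(0.455318) = 445.768 s.

445.8 s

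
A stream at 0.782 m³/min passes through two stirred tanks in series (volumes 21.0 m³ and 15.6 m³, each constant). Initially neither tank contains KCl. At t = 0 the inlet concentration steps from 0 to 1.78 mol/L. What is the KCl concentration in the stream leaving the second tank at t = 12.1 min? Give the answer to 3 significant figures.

Species balance on tank i: dCᵢ/dt = (Cᵢ₋₁ − Cᵢ)/τᵢ with τᵢ = Vᵢ/Q.
τ₁ = 21.0/0.782 = 26.854 min; τ₂ = 15.6/0.782 = 19.949 min.
Tank 1: C₁ = C_in(1 − e^(−t/τ₁)). Tank 2 (τ₁ ≠ τ₂): C₂ = C_in[1 − (τ₁ e^(−t/τ₁) − τ₂ e^(−t/τ₂))/(τ₁ − τ₂)].
At t = 12.1: e^(−t/τ₁) = 0.63726, e^(−t/τ₂) = 0.54523.
C₂ = 1.78·[1 − (26.854·0.63726 − 19.949·0.54523)/(6.9054)] = 1.78·0.096878 = 0.17244 mol/L.

0.172 mol/L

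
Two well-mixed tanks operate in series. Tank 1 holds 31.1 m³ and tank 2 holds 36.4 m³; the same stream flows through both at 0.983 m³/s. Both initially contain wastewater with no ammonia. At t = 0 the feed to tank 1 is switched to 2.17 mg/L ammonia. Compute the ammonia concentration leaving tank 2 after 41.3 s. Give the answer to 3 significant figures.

0.736 mg/L

Species balance on tank i: dCᵢ/dt = (Cᵢ₋₁ − Cᵢ)/τᵢ with τᵢ = Vᵢ/Q.
τ₁ = 31.1/0.983 = 31.638 s; τ₂ = 36.4/0.983 = 37.030 s.
Tank 1: C₁ = C_in(1 − e^(−t/τ₁)). Tank 2 (τ₁ ≠ τ₂): C₂ = C_in[1 − (τ₁ e^(−t/τ₁) − τ₂ e^(−t/τ₂))/(τ₁ − τ₂)].
At t = 41.3: e^(−t/τ₁) = 0.27106, e^(−t/τ₂) = 0.32781.
C₂ = 2.17·[1 − (31.638·0.27106 − 37.030·0.32781)/(-5.3917)] = 2.17·0.33922 = 0.73612 mg/L.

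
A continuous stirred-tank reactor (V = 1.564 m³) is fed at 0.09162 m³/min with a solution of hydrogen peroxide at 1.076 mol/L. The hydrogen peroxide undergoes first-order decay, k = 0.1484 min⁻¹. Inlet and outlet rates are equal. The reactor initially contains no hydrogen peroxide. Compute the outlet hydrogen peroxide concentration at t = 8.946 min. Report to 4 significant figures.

0.2567 mol/L

Species balance: V dC/dt = Q C_in − Q C − k V C.
dC/dt = (Q/V) C_in − (Q/V + k) C; effective rate a = Q/V + k = 0.0585806 + 0.1484 = 0.206981 min⁻¹.
C_ss = Q C_in/(Q + kV) = 0.304534 mol/L; C(t) = C_ss + (C₀ − C_ss) e^(−a t).
C(8.946) = 0.304534 + (-0.304534)·e^(−0.206981·8.946) = 0.304534 + (-0.304534)·0.156978 = 0.256729 mol/L.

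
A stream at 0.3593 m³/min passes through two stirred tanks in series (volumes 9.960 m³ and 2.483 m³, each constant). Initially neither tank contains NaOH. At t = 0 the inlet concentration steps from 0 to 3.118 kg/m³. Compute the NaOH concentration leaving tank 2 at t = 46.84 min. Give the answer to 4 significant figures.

Time constants: τᵢ = Vᵢ/Q for each well-mixed tank.
τ₁ = 9.960/0.3593 = 27.7206 min; τ₂ = 2.483/0.3593 = 6.91066 min.
Solving the cascade with C₁(0)=C₂(0)=0 gives C₂(t) = C_in[1 − (τ₁ e^(−t/τ₁) − τ₂ e^(−t/τ₂))/(τ₁ − τ₂)].
At t = 46.84: e^(−t/τ₁) = 0.184571, e^(−t/τ₂) = 0.00113862.
C₂ = 3.118·[1 − (27.7206·0.184571 − 6.91066·0.00113862)/(20.8099)] = 3.118·0.754514 = 2.35257 kg/m³.

2.353 kg/m³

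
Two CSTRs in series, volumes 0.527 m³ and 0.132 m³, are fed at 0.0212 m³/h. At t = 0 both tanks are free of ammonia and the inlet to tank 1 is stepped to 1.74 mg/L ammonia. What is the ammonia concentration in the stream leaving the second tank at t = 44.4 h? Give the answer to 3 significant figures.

1.35 mg/L

Time constants: τᵢ = Vᵢ/Q for each well-mixed tank.
τ₁ = 0.527/0.0212 = 24.858 h; τ₂ = 0.132/0.0212 = 6.2264 h.
Tank 1: C₁ = C_in(1 − e^(−t/τ₁)). Tank 2 (τ₁ ≠ τ₂): C₂ = C_in[1 − (τ₁ e^(−t/τ₁) − τ₂ e^(−t/τ₂))/(τ₁ − τ₂)].
At t = 44.4: e^(−t/τ₁) = 0.16761, e^(−t/τ₂) = 0.00079999.
C₂ = 1.74·[1 − (24.858·0.16761 − 6.2264·0.00079999)/(18.632)] = 1.74·0.77664 = 1.3514 mg/L.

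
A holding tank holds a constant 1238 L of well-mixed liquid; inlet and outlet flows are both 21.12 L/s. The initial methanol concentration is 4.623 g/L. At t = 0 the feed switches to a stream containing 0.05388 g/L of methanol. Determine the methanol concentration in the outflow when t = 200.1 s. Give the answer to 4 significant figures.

0.2043 g/L

Species balance on the tank: V dC/dt = Q(C_in − C).
So dC/dt = (C_in − C)/τ with τ = V/Q = 1238/21.12 = 58.6174 s.
Integrating: C(t) = C_in + (C₀ − C_in) e^(−t/τ).
C(200.1) = 0.05388 + (4.623 − 0.05388)·e^(−200.1/58.6174) = 0.05388 + (4.56912)·0.0329205 = 0.204298 g/L.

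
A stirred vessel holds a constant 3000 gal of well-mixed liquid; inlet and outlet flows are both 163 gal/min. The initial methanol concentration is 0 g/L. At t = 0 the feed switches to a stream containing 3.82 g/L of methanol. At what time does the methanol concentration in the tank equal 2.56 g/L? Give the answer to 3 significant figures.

Transient balance on the dissolved component: V dC/dt = Q(C_in − C), so τ = V/Q = 18.405 min.
C(t) = C_in + (C₀ − C_in) e^(−t/τ). Set C = 2.56 and solve for t:
e^(−t/τ) = (C − C_in)/(C₀ − C_in) = (2.56 − 3.82)/(0 − 3.82) = 0.32984
t = −τ ln(…) = 18.405 × 1.1091 = 20.414 min.

20.4 min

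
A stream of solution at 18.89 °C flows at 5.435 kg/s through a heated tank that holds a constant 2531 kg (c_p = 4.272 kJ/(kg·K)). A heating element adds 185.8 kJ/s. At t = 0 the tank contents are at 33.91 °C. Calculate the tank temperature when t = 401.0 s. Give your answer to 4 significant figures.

29.86 °C

Heat balance on the well-mixed liquid: M c_p dT/dt = ṁ c_p (T_in − T) + 185.8.
Rearrange: dT/dt = (T_ss − T)/τ with τ = M/ṁ = 465.685 s and T_ss = T_in + Q̇/(ṁ c_p) = 26.8923 °C.
Integrating: T(t) = T_ss + (T₀ − T_ss) e^(−t/τ).
T(401.0) = 26.8923 + (7.01770)·e^(−401.0/465.685) = 26.8923 + (7.01770)·0.422698 = 29.8587 °C.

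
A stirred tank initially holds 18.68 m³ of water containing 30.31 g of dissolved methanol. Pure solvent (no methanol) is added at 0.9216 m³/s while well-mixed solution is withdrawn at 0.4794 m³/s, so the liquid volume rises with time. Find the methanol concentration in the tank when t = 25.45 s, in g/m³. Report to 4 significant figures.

Let m(t) be the amount of methanol. Volume: V(t) = V₀ + (Q_in − Q_out) t = 18.68 + 0.442200 t; V(25.45) = 29.9340 m³.
Species balance (pure solvent in): dm/dt = −Q_out · m/V(t).
Separate: dm/m = −Q_out dt/V(t) ⇒ ln(m/m₀) = −(Q_out/(Q_in−Q_out)) ln(V/V₀).
m = m₀ (V₀/V)^(Q_out/(Q_in−Q_out)) = 30.31 × (18.68/29.9340)^(1.08412) = 18.1790 g.
C = m/V = 18.1790/29.9340 = 0.607304 g/m³.

0.6073 g/m³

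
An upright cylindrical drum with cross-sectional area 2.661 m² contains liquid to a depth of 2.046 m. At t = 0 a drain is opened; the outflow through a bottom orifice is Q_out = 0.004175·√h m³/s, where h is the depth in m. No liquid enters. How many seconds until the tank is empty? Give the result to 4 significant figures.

A dh/dt = −Q_out = −0.004175 √h.
∫ h^(−1/2) dh = −(0.004175/A) ∫ dt, giving 2√h = 2√h₀ − (0.004175/A) t.
Tank is empty when √h = 0: t_empty = 2A√h₀/0.004175.
t_empty = 2·2.661·√2.046/0.004175 = 5.32200·1.43038/0.004175 = 1823.35 s.

1823 s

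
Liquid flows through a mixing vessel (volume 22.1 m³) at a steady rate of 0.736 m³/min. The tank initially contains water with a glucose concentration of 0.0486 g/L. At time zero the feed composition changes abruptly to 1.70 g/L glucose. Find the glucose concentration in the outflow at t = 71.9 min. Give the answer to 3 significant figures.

Species balance on the tank: V dC/dt = Q(C_in − C).
Time constant τ = V/Q = 22.1/0.736 = 30.027 min.
This is linear first-order; C(t) = C_in + (C₀ − C_in) e^(−t/τ).
C(71.9) = 1.70 + (0.0486 − 1.70)·e^(−71.9/30.027) = 1.70 + (-1.6514)·0.091218 = 1.5494 g/L.

1.55 g/L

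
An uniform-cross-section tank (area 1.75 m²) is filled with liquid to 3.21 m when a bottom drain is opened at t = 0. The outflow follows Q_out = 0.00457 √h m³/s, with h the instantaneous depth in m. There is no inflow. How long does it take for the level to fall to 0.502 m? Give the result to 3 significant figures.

830 s

With no inflow, A dh/dt = −0.00457 √h.
This is separable: 2 d(√h)/dt = −0.00457/A, so √h = √h₀ − (0.00457/(2A)) t.
t = 2A(√h₀ − √h)/0.00457 = 2·1.75·(√3.21 − √0.502)/0.00457
  = 3.5000 × (1.7916 − 0.70852) / 0.00457 = 829.53 s.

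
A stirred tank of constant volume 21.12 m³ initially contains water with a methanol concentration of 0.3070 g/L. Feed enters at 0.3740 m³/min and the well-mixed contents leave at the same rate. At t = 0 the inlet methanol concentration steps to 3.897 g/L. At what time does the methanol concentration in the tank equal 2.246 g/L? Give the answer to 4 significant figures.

43.86 min

Species balance: V dC/dt = Q(C_in − C) ⇒ τ = V/Q = 56.4706 min.
C(t) = C_in + (C₀ − C_in) e^(−t/τ). Set C = 2.246 and solve for t:
e^(−t/τ) = (C − C_in)/(C₀ − C_in) = (2.246 − 3.897)/(0.3070 − 3.897) = 0.459889
t = −τ ln(…) = 56.4706 × 0.776771 = 43.8647 min.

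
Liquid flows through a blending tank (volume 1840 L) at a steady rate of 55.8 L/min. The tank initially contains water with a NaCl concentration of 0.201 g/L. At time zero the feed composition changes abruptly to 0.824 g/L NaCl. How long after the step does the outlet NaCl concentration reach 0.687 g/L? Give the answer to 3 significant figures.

49.9 min

Species balance: V dC/dt = Q(C_in − C) ⇒ τ = V/Q = 32.975 min.
C(t) = C_in + (C₀ − C_in) e^(−t/τ). Set C = 0.687 and solve for t:
e^(−t/τ) = (C − C_in)/(C₀ − C_in) = (0.687 − 0.824)/(0.201 − 0.824) = 0.21990
t = −τ ln(…) = 32.975 × 1.5146 = 49.943 min.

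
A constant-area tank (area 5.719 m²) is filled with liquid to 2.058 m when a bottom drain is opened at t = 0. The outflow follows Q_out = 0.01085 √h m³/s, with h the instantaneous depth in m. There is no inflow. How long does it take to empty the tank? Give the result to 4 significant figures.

1512 s

A dh/dt = −Q_out = −0.01085 √h.
Separate and integrate: 2(√h − √h₀) = −(0.01085/A) t.
Tank is empty when √h = 0: t_empty = 2A√h₀/0.01085.
t_empty = 2·5.719·√2.058/0.01085 = 11.4380·1.43457/0.01085 = 1512.32 s.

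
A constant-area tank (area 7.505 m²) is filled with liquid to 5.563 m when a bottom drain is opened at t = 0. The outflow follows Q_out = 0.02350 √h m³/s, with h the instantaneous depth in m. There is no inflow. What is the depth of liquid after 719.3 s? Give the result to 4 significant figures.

1.519 m

Volume balance on the tank: A dh/dt = −0.02350 √h.
Separate and integrate: 2(√h − √h₀) = −(0.02350/A) t.
√h = √5.563 − 0.02350·719.3/(2·7.505) = 2.35860 − 1.12615 = 1.23245.
h = 1.23245² = 1.51893 m.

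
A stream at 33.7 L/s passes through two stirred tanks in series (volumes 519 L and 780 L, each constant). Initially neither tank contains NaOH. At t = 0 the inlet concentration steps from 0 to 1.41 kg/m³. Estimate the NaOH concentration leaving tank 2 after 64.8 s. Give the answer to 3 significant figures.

Time constants: τᵢ = Vᵢ/Q for each well-mixed tank.
τ₁ = 519/33.7 = 15.401 s; τ₂ = 780/33.7 = 23.145 s.
Tank 1: C₁ = C_in(1 − e^(−t/τ₁)). Tank 2 (τ₁ ≠ τ₂): C₂ = C_in[1 − (τ₁ e^(−t/τ₁) − τ₂ e^(−t/τ₂))/(τ₁ − τ₂)].
At t = 64.8: e^(−t/τ₁) = 0.014882, e^(−t/τ₂) = 0.060829.
C₂ = 1.41·[1 − (15.401·0.014882 − 23.145·0.060829)/(-7.7448)] = 1.41·0.84780 = 1.1954 kg/m³.

1.20 kg/m³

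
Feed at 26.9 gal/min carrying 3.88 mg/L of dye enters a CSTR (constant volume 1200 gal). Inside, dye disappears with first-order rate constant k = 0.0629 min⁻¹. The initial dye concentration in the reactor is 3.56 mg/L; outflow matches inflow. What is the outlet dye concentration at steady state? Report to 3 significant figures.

1.02 mg/L

Species balance: V dC/dt = Q C_in − Q C − k V C.
Steady state (dC/dt = 0): C_ss = Q C_in/(Q + kV) = C_in/(1 + kV/Q).
C_ss = 26.9·3.88/(26.9 + 0.0629·1200) = 104.37/102.38 = 1.0195 mg/L.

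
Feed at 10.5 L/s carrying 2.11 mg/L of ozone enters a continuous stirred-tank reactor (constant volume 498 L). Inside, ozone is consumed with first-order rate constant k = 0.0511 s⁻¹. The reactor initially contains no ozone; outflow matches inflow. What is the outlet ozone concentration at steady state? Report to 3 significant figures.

Accumulation = in − out − consumed: V dC/dt = Q C_in − Q C − k V C.
At steady state: 0 = Q C_in − (Q + kV) C_ss, so C_ss = Q C_in/(Q + kV).
C_ss = 10.5·2.11/(10.5 + 0.0511·498) = 22.155/35.948 = 0.61631 mg/L.

0.616 mg/L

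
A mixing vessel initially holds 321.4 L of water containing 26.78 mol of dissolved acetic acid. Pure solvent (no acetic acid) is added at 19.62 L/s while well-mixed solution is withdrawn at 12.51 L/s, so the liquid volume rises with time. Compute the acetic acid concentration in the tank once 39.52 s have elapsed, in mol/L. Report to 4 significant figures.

0.01472 mol/L

Total volume: dV/dt = Q_in − Q_out = 7.11000 L/s, so V(t) = 321.4 + 7.11000 t and V(39.52) = 602.387 L.
Species balance (pure solvent in): dm/dt = −Q_out · m/V(t).
Separate: dm/m = −Q_out dt/V(t) ⇒ ln(m/m₀) = −(Q_out/(Q_in−Q_out)) ln(V/V₀).
m = m₀ (V₀/V)^(Q_out/(Q_in−Q_out)) = 26.78 × (321.4/602.387)^(1.75949) = 8.86683 mol.
C = m/V = 8.86683/602.387 = 0.0147195 mol/L.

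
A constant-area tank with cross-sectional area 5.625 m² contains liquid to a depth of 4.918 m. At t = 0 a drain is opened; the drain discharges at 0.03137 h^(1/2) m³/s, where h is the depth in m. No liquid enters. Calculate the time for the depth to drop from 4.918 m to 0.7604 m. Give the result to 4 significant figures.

Volume balance on the tank: A dh/dt = −0.03137 √h.
Separate and integrate: 2(√h − √h₀) = −(0.03137/A) t.
t = 2A(√h₀ − √h)/0.03137 = 2·5.625·(√4.918 − √0.7604)/0.03137
  = 11.2500 × (2.21766 − 0.872009) / 0.03137 = 482.580 s.

482.6 s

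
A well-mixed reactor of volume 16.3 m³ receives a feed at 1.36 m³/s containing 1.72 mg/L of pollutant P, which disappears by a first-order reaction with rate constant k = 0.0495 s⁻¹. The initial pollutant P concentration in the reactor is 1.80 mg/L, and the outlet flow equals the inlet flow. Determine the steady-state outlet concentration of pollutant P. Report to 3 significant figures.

Species balance: V dC/dt = Q C_in − Q C − k V C.
At steady state: 0 = Q C_in − (Q + kV) C_ss, so C_ss = Q C_in/(Q + kV).
C_ss = 1.36·1.72/(1.36 + 0.0495·16.3) = 2.3392/2.1669 = 1.0795 mg/L.

1.08 mg/L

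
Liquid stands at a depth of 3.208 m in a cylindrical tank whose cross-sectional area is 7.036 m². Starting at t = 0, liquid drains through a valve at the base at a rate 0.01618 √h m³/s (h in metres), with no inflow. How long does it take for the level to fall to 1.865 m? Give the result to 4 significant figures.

370.0 s

With no inflow, A dh/dt = −0.01618 √h.
This is separable: 2 d(√h)/dt = −0.01618/A, so √h = √h₀ − (0.01618/(2A)) t.
t = 2A(√h₀ − √h)/0.01618 = 2·7.036·(√3.208 − √1.865)/0.01618
  = 14.0720 × (1.79109 − 1.36565) / 0.01618 = 370.011 s.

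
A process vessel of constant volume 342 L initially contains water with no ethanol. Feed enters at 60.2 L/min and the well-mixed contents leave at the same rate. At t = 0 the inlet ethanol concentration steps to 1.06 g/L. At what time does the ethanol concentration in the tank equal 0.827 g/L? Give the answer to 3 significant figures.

8.61 min

Species balance: V dC/dt = Q(C_in − C) ⇒ τ = V/Q = 5.6811 min.
C(t) = C_in + (C₀ − C_in) e^(−t/τ). Set C = 0.827 and solve for t:
e^(−t/τ) = (C − C_in)/(C₀ − C_in) = (0.827 − 1.06)/(0 − 1.06) = 0.21981
t = −τ ln(…) = 5.6811 × 1.5150 = 8.6067 min.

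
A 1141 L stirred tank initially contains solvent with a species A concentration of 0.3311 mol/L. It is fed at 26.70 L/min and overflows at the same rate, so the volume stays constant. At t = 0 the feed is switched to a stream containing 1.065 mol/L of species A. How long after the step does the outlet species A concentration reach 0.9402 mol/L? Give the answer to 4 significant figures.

Transient balance on the dissolved component: V dC/dt = Q(C_in − C), so τ = V/Q = 42.7341 min.
C(t) = C_in + (C₀ − C_in) e^(−t/τ). Set C = 0.9402 and solve for t:
e^(−t/τ) = (C − C_in)/(C₀ − C_in) = (0.9402 − 1.065)/(0.3311 − 1.065) = 0.170050
t = −τ ln(…) = 42.7341 × 1.77166 = 75.7103 min.

75.71 min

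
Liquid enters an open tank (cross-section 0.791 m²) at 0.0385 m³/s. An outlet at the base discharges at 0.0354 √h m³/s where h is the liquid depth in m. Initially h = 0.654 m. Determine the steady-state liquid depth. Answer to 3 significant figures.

1.18 m

Unsteady balance on liquid volume: A dh/dt = Q_in − 0.0354 √h. At steady state dh/dt = 0:
Q_in = 0.0354 √h_ss ⇒ √h_ss = 0.0385/0.0354 = 1.0876.
h_ss = 1.0876² = 1.1828 m. (Since h₀ = 0.654 m < h_ss, the level will rise toward this value.)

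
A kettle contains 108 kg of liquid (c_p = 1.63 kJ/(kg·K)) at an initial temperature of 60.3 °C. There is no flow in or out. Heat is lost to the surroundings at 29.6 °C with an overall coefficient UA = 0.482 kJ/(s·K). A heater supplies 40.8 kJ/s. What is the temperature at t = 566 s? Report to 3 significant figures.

M c_p dT/dt = −UA(T − T_amb) + Q̇.
dT/dt = (T_ss − T)/τ with T_ss = T_amb + Q̇/UA = 29.6 + 40.8/0.482 = 114.25 °C, τ = M c_p/UA = 108·1.63/0.482 = 365.23 s.
This is linear first-order; T(t) = T_ss + (T₀ − T_ss) e^(−t/τ).
T(566) = 114.25 + (-53.947)·0.21231 = 102.79 °C.

103 °C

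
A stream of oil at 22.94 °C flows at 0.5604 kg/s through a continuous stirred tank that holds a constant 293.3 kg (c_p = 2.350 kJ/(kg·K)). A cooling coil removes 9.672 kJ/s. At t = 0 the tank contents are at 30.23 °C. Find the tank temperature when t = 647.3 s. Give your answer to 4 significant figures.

19.84 °C

M c_p dT/dt = ṁ c_p (T_in − T) − Q̇.
τ = M/ṁ = 523.376 s; T_ss = T_in − Q̇/(ṁ c_p) = 22.94 − 9.672/(0.5604·2.350) = 15.5957 °C.
Solution: T(t) = T_ss + (T₀ − T_ss) e^(−t/τ).
T(647.3) = 15.5957 + (14.6343)·e^(−647.3/523.376) = 15.5957 + (14.6343)·0.290318 = 19.8443 °C.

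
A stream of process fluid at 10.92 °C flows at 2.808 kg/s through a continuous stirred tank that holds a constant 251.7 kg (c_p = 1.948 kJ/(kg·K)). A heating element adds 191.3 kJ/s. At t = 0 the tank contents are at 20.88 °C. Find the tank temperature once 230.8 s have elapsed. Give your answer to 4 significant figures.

43.99 °C

Unsteady energy balance on the tank contents: M c_p dT/dt = ṁ c_p (T_in − T) + 191.3.
Rearrange: dT/dt = (T_ss − T)/τ with τ = M/ṁ = 89.6368 s and T_ss = T_in + Q̇/(ṁ c_p) = 45.8927 °C.
Integrating: T(t) = T_ss + (T₀ − T_ss) e^(−t/τ).
T(230.8) = 45.8927 + (-25.0127)·e^(−230.8/89.6368) = 45.8927 + (-25.0127)·0.0761663 = 43.9876 °C.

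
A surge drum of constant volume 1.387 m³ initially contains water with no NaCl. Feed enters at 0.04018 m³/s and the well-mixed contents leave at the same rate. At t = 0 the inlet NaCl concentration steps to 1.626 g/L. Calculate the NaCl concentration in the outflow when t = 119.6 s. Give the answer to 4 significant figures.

1.575 g/L

Mass balance on the solute (V constant): V dC/dt = Q(C_in − C).
Rewrite as dC/dt + C/τ = C_in/τ, τ = V/Q = 34.5197 s.
Solution: C(t) = C_in + (C₀ − C_in) e^(−t/τ).
C(119.6) = 1.626 + (0 − 1.626)·e^(−119.6/34.5197) = 1.626 + (-1.62600)·0.0312826 = 1.57513 g/L.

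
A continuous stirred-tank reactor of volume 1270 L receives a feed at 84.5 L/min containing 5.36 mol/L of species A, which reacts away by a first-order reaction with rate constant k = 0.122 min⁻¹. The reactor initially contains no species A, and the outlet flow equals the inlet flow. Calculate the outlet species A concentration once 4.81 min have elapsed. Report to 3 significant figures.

Accumulation = in − out − consumed: V dC/dt = Q C_in − Q C − k V C.
This is linear with rate a = Q/V + k = 0.18854 min⁻¹.
C_ss = Q C_in/(Q + kV) = 1.8916 mol/L; C(t) = C_ss + (C₀ − C_ss) e^(−a t).
C(4.81) = 1.8916 + (-1.8916)·e^(−0.18854·4.81) = 1.8916 + (-1.8916)·0.40379 = 1.1278 mol/L.

1.13 mol/L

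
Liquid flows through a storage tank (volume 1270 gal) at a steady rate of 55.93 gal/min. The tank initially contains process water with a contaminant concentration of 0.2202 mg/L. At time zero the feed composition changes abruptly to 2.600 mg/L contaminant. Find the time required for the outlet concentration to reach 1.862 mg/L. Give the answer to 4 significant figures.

Species balance: V dC/dt = Q(C_in − C) ⇒ τ = V/Q = 22.7070 min.
C(t) = C_in + (C₀ − C_in) e^(−t/τ). Set C = 1.862 and solve for t:
e^(−t/τ) = (C − C_in)/(C₀ − C_in) = (1.862 − 2.600)/(0.2202 − 2.600) = 0.310110
t = −τ ln(…) = 22.7070 × 1.17083 = 26.5859 min.

26.59 min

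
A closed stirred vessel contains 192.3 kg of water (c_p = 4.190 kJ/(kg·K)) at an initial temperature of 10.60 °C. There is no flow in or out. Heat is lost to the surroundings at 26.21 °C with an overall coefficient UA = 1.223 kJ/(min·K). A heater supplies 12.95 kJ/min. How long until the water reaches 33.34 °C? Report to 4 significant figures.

1334 min

Heat balance on the well-mixed liquid: M c_p dT/dt = −UA(T − T_amb) + Q̇.
τ = M c_p/UA = 658.820 min; T_ss = T_amb + Q̇/UA = 26.21 + 12.95/1.223 = 36.7987 °C.
T(t) = T_ss + (T₀ − T_ss)e^(−t/τ); set T = 33.34:
t = −τ ln[(T − T_ss)/(T₀ − T_ss)] = −658.820 · ln(0.132019) = 1333.99 min.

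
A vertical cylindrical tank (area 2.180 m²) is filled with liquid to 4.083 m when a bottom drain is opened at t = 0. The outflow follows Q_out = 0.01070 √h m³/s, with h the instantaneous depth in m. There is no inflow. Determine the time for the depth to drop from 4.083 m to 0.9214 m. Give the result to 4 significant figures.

Mass balance (ρ constant): A dh/dt = −0.01070 √h.
This is separable: 2 d(√h)/dt = −0.01070/A, so √h = √h₀ − (0.01070/(2A)) t.
t = 2A(√h₀ − √h)/0.01070 = 2·2.180·(√4.083 − √0.9214)/0.01070
  = 4.36000 × (2.02064 − 0.959896) / 0.01070 = 432.230 s.

432.2 s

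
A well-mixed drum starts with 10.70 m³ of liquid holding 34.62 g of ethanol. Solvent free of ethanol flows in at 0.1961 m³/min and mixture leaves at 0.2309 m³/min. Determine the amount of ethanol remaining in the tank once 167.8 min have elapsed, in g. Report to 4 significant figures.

Let m(t) be the amount of ethanol. Volume: V(t) = V₀ + (Q_in − Q_out) t = 10.70 − 0.0348000 t; V(167.8) = 4.86056 m³.
Species balance (pure solvent in): dm/dt = −Q_out · m/V(t).
dm/m = −Q_out dt/(V₀ − 0.0348000 t); integrating gives ln(m/m₀) = −(Q_out/(Q_in−Q_out)) ln(V/V₀).
m = m₀ (V₀/V)^(Q_out/(Q_in−Q_out)) = 34.62 × (10.70/4.86056)^(-6.63506) = 0.184293 g.

0.1843 g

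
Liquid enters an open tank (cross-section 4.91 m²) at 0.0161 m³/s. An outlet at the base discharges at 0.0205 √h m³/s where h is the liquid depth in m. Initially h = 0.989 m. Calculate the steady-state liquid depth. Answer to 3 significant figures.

0.617 m

Level balance: A dh/dt = 0.0161 − 0.0205 √h. Setting dh/dt = 0:
Q_in = 0.0205 √h_ss ⇒ √h_ss = 0.0161/0.0205 = 0.78537.
h_ss = 0.78537² = 0.61680 m. (Since h₀ = 0.989 m > h_ss, the level will fall toward this value.)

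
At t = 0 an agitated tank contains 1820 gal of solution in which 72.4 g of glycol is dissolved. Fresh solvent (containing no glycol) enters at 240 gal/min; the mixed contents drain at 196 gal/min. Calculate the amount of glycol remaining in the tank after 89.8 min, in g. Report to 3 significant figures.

Let m(t) be the amount of glycol. Volume: V(t) = V₀ + (Q_in − Q_out) t = 1820 + 44.000 t; V(89.8) = 5771.2 gal.
Solute balance: dm/dt = 0 − Q_out C = −Q_out m/V(t).
dm/m = −Q_out dt/(V₀ + 44.000 t); integrating gives ln(m/m₀) = −(Q_out/(Q_in−Q_out)) ln(V/V₀).
m = m₀ (V₀/V)^(Q_out/(Q_in−Q_out)) = 72.4 × (1820/5771.2)^(4.4545) = 0.42378 g.

0.424 g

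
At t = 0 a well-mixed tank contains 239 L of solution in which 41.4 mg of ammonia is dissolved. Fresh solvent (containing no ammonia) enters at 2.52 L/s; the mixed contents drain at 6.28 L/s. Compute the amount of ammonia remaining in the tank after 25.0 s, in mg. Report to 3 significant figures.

Let m(t) be the amount of ammonia. Volume: V(t) = V₀ + (Q_in − Q_out) t = 239 − 3.7600 t; V(25.0) = 145.00 L.
Species balance (pure solvent in): dm/dt = −Q_out · m/V(t).
dm/m = −Q_out dt/(V₀ − 3.7600 t); integrating gives ln(m/m₀) = −(Q_out/(Q_in−Q_out)) ln(V/V₀).
m = m₀ (V₀/V)^(Q_out/(Q_in−Q_out)) = 41.4 × (239/145.00)^(-1.6702) = 17.969 mg.

18.0 mg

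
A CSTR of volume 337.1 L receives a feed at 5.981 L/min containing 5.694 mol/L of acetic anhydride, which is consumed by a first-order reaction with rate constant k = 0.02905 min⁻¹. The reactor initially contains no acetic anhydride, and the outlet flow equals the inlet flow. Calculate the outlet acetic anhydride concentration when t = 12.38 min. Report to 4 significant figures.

Species balance: V dC/dt = Q C_in − Q C − k V C.
This is linear with rate a = Q/V + k = 0.0467925 min⁻¹.
C_ss = Q C_in/(Q + kV) = 2.15902 mol/L; C(t) = C_ss + (C₀ − C_ss) e^(−a t).
C(12.38) = 2.15902 + (-2.15902)·e^(−0.0467925·12.38) = 2.15902 + (-2.15902)·0.560295 = 0.949330 mol/L.

0.9493 mol/L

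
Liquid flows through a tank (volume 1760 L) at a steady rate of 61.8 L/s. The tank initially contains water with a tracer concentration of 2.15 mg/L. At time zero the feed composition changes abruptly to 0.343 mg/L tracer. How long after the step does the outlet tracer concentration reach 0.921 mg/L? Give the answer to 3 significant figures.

Mass balance on the solute (V constant): V dC/dt = Q(C_in − C), so τ = V/Q = 28.479 s.
C(t) = C_in + (C₀ − C_in) e^(−t/τ). Set C = 0.921 and solve for t:
e^(−t/τ) = (C − C_in)/(C₀ − C_in) = (0.921 − 0.343)/(2.15 − 0.343) = 0.31987
t = −τ ln(…) = 28.479 × 1.1398 = 32.462 s.

32.5 s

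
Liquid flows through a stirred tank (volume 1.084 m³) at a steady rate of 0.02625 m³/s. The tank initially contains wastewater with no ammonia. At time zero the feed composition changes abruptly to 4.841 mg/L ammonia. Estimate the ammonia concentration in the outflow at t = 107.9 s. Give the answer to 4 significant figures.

Accumulation = in − out for the solute gives V dC/dt = Q(C_in − C).
Time constant τ = V/Q = 1.084/0.02625 = 41.2952 s.
Solution: C(t) = C_in + (C₀ − C_in) e^(−t/τ).
C(107.9) = 4.841 + (0 − 4.841)·e^(−107.9/41.2952) = 4.841 + (-4.84100)·0.0733222 = 4.48605 mg/L.

4.486 mg/L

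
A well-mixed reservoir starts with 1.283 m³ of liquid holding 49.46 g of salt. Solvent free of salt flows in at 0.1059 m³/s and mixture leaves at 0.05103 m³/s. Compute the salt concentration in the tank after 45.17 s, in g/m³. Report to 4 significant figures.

Let m(t) be the amount of salt. Volume: V(t) = V₀ + (Q_in − Q_out) t = 1.283 + 0.0548700 t; V(45.17) = 3.76148 m³.
No salt enters, so dm/dt = −Q_out · (m/V).
Separate: dm/m = −Q_out dt/V(t) ⇒ ln(m/m₀) = −(Q_out/(Q_in−Q_out)) ln(V/V₀).
m = m₀ (V₀/V)^(Q_out/(Q_in−Q_out)) = 49.46 × (1.283/3.76148)^(0.930016) = 18.1892 g.
C = m/V = 18.1892/3.76148 = 4.83565 g/m³.

4.836 g/m³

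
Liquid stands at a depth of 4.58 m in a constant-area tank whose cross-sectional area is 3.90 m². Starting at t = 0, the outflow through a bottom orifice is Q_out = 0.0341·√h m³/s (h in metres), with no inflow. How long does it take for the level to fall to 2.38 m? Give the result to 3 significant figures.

A dh/dt = −Q_out = −0.0341 √h.
This is separable: 2 d(√h)/dt = −0.0341/A, so √h = √h₀ − (0.0341/(2A)) t.
t = 2A(√h₀ − √h)/0.0341 = 2·3.90·(√4.58 − √2.38)/0.0341
  = 7.8000 × (2.1401 − 1.5427) / 0.0341 = 136.64 s.

137 s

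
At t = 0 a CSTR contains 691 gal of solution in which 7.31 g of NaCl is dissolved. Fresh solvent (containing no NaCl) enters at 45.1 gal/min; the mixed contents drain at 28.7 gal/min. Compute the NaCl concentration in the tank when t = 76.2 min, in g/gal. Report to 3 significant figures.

Let m(t) be the amount of NaCl. Volume: V(t) = V₀ + (Q_in − Q_out) t = 691 + 16.400 t; V(76.2) = 1940.7 gal.
No NaCl enters, so dm/dt = −Q_out · (m/V).
dm/m = −Q_out dt/(V₀ + 16.400 t); integrating gives ln(m/m₀) = −(Q_out/(Q_in−Q_out)) ln(V/V₀).
m = m₀ (V₀/V)^(Q_out/(Q_in−Q_out)) = 7.31 × (691/1940.7)^(1.7500) = 1.1997 g.
C = m/V = 1.1997/1940.7 = 0.00061820 g/gal.

0.000618 g/gal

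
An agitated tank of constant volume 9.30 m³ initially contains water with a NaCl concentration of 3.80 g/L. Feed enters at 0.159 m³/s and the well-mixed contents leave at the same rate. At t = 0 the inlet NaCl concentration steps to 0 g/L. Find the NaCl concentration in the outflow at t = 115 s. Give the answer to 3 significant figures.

Unsteady species balance (constant V, well mixed): V dC/dt = Q(C_in − C).
So dC/dt = (C_in − C)/τ with τ = V/Q = 9.30/0.159 = 58.491 s.
Integrating: C(t) = C_in + (C₀ − C_in) e^(−t/τ).
C(115) = 0 + (3.80 − 0)·e^(−115/58.491) = 0 + (3.8000)·0.14000 = 0.53199 g/L.

0.532 g/L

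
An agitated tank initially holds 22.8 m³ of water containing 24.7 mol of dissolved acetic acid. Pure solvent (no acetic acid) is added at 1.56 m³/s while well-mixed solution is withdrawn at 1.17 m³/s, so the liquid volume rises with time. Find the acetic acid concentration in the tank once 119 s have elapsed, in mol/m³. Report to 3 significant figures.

Total volume: dV/dt = Q_in − Q_out = 0.39000 m³/s, so V(t) = 22.8 + 0.39000 t and V(119) = 69.210 m³.
Species balance (pure solvent in): dm/dt = −Q_out · m/V(t).
dm/m = −Q_out dt/(V₀ + 0.39000 t); integrating gives ln(m/m₀) = −(Q_out/(Q_in−Q_out)) ln(V/V₀).
m = m₀ (V₀/V)^(Q_out/(Q_in−Q_out)) = 24.7 × (22.8/69.210)^(3.0000) = 0.88307 mol.
C = m/V = 0.88307/69.210 = 0.012759 mol/m³.

0.0128 mol/m³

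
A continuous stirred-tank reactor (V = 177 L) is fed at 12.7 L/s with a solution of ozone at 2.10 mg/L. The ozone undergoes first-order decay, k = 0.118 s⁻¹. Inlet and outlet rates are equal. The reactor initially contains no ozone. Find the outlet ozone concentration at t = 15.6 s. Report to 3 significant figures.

0.753 mg/L

Species balance: V dC/dt = Q C_in − Q C − k V C.
dC/dt = (Q/V) C_in − (Q/V + k) C; effective rate a = Q/V + k = 0.071751 + 0.118 = 0.18975 s⁻¹.
C_ss = Q C_in/(Q + kV) = 0.79408 mg/L; C(t) = C_ss + (C₀ − C_ss) e^(−a t).
C(15.6) = 0.79408 + (-0.79408)·e^(−0.18975·15.6) = 0.79408 + (-0.79408)·0.051813 = 0.75294 mg/L.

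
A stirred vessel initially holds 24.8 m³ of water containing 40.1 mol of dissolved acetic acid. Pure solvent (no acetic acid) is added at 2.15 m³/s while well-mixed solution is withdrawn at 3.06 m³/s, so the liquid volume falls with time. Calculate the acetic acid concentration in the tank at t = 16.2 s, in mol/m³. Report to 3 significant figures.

Total volume: dV/dt = Q_in − Q_out = -0.91000 m³/s, so V(t) = 24.8 − 0.91000 t and V(16.2) = 10.058 m³.
Solute balance: dm/dt = 0 − Q_out C = −Q_out m/V(t).
Separate: dm/m = −Q_out dt/V(t) ⇒ ln(m/m₀) = −(Q_out/(Q_in−Q_out)) ln(V/V₀).
m = m₀ (V₀/V)^(Q_out/(Q_in−Q_out)) = 40.1 × (24.8/10.058)^(-3.3626) = 1.9284 mol.
C = m/V = 1.9284/10.058 = 0.19173 mol/m³.

0.192 mol/m³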